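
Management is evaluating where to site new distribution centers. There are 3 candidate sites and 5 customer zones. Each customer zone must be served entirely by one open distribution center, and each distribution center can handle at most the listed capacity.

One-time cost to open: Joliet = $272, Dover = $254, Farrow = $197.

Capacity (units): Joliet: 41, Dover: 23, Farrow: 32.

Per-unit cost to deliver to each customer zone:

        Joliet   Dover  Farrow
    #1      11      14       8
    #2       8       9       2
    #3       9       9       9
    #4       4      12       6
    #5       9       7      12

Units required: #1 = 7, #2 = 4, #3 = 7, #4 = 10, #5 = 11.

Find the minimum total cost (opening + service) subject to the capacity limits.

Open {Joliet}: #1→Joliet 11·7=77, #2→Joliet 8·4=32, #3→Joliet 9·7=63, #4→Joliet 4·10=40, #5→Joliet 9·11=99.
Loads: Joliet carries 39/41. Service 311; fixed 272; total 583.
Next best feasible plan costs 715.

Minimum total cost: 583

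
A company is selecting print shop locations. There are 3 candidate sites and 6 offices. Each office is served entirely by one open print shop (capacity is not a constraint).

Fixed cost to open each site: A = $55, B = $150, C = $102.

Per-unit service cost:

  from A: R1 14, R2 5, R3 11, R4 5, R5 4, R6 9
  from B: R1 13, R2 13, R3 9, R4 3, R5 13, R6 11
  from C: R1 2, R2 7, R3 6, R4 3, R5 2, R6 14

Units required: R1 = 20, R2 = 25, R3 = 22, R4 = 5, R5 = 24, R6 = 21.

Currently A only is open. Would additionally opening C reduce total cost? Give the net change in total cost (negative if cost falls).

Current service cost with {A}: 957.
Adding C: each office re-picks its cheapest; new service cost 549, saving 408.
Extra fixed cost: 102. Net change = 102 − 408 = -306.
(Totals: 1012 → 706.)

Yes — net change −306 (cost falls by 306).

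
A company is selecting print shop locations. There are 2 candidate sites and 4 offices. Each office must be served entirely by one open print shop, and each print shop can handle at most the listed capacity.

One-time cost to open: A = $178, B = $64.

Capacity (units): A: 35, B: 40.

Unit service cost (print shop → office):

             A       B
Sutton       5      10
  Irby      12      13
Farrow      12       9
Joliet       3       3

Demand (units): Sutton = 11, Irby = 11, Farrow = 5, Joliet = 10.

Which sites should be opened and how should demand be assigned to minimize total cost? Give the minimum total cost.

Open {B}: Sutton→B 10·11=110, Irby→B 13·11=143, Farrow→B 9·5=45, Joliet→B 3·10=30.
Loads: B carries 37/40. Service 328; fixed 64; total 392.
Next best feasible plan costs 504.

Minimum total cost: 392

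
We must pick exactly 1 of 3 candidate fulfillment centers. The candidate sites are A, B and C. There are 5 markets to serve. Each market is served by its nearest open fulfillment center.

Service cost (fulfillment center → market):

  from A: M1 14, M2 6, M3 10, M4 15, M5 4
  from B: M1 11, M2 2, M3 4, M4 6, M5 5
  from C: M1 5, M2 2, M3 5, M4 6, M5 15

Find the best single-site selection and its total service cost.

Choose B only; total service cost 28.

With exactly 1 open, each market uses its cheapest among the chosen.
{B}: M1→B 11, M2→B 2, M3→B 4, M4→B 6, M5→B 5. Service cost 28.
{C}: service cost 33
{A}: service cost 49
Among all 3 size-1 choices, {B} is lowest.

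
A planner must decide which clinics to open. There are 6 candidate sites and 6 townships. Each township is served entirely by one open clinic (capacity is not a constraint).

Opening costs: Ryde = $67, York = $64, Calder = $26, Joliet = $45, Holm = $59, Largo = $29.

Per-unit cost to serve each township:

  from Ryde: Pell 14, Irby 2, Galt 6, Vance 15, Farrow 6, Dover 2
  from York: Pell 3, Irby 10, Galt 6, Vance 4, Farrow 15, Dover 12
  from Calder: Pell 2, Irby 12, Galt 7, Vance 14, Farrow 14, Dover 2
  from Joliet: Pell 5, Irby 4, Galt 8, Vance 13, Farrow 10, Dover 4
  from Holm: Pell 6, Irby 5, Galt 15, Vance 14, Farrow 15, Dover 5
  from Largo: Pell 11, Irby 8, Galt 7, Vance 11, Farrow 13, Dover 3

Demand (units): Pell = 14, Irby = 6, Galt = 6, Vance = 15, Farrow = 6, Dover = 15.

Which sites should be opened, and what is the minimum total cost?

Open Ryde and York; minimum total cost 347.

For any fixed open set, each township goes to its cheapest open site; total = fixed + service.
{Ryde, York}: Pell→York 3·14=42, Irby→Ryde 2·6=12, Galt→Ryde 6·6=36, Vance→York 4·15=60, Farrow→Ryde 6·6=36, Dover→Ryde 2·15=30. Service 216; fixed 131; total 347.
{Ryde, York, Calder}: service 202 + fixed 157 = 359
{York, Calder, Joliet}: Pell→Calder 2·14=28, Irby→Joliet 4·6=24, Galt→York 6·6=36, Vance→York 4·15=60, Farrow→Joliet 10·6=60, Dover→Calder 2·15=30. Service 238; fixed 135; total 373.
{Ryde, York, Calder, Joliet, Holm, Largo}: Pell→Calder 2·14=28, Irby→Ryde 2·6=12, Galt→Ryde 6·6=36, Vance→York 4·15=60, Farrow→Ryde 6·6=36, Dover→Ryde 2·15=30. Service 202; fixed 290; total 492.
No other subset beats 347.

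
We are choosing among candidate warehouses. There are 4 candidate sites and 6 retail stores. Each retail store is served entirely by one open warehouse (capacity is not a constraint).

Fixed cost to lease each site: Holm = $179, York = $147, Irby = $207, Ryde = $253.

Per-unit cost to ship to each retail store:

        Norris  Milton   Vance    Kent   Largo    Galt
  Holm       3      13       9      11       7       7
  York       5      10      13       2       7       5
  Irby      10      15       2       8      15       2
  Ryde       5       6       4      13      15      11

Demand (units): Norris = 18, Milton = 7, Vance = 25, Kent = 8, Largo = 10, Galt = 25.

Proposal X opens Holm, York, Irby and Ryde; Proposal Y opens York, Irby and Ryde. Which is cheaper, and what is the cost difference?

Proposal X: {Holm, York, Irby, Ryde}: Norris→Holm 3·18=54, Milton→Ryde 6·7=42, Vance→Irby 2·25=50, Kent→York 2·8=16, Largo→Holm 7·10=70, Galt→Irby 2·25=50. Service 282; fixed 786; total 1068.
Proposal Y: {York, Irby, Ryde}: Norris→York 5·18=90, Milton→Ryde 6·7=42, Vance→Irby 2·25=50, Kent→York 2·8=16, Largo→York 7·10=70, Galt→Irby 2·25=50. Service 318; fixed 607; total 925.
Difference: |1068 − 925| = 143.

Proposal Y is cheaper by 143.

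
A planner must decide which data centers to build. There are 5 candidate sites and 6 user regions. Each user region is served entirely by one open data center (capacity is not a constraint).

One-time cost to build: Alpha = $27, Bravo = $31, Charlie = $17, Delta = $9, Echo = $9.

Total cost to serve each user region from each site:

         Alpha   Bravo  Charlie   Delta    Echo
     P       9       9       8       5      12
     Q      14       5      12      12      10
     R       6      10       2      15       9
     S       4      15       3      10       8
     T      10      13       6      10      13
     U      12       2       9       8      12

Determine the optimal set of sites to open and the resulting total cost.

For any fixed open set, each user region goes to its cheapest open site; total = fixed + service.
{Charlie}: P→Charlie 8, Q→Charlie 12, R→Charlie 2, S→Charlie 3, T→Charlie 6, U→Charlie 9. Service 40; fixed 17; total 57.
{Charlie, Delta}: P→Delta 5, Q→Charlie 12, R→Charlie 2, S→Charlie 3, T→Charlie 6, U→Delta 8. Service 36; fixed 26; total 62.
{Charlie, Echo}: service 38 + fixed 26 = 64
{Alpha, Bravo, Charlie, Delta, Echo}: P→Delta 5, Q→Bravo 5, R→Charlie 2, S→Charlie 3, T→Charlie 6, U→Bravo 2. Service 23; fixed 93; total 116.
No other subset beats 57.

Open Charlie only; minimum total cost 57.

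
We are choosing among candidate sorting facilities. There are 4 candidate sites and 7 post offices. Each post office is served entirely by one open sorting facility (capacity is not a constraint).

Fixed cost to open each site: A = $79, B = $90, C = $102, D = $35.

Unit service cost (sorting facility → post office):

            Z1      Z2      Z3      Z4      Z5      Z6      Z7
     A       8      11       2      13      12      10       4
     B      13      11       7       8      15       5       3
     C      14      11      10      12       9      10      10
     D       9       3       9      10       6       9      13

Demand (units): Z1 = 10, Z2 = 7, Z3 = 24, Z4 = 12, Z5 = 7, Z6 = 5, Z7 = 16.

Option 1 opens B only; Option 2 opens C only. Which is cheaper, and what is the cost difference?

Option 1: {B}: Z1→B 13·10=130, Z2→B 11·7=77, Z3→B 7·24=168, Z4→B 8·12=96, Z5→B 15·7=105, Z6→B 5·5=25, Z7→B 3·16=48. Service 649; fixed 90; total 739.
Option 2: {C}: Z1→C 14·10=140, Z2→C 11·7=77, Z3→C 10·24=240, Z4→C 12·12=144, Z5→C 9·7=63, Z6→C 10·5=50, Z7→C 10·16=160. Service 874; fixed 102; total 976.
Difference: |739 − 976| = 237.

Option 1 is cheaper by 237.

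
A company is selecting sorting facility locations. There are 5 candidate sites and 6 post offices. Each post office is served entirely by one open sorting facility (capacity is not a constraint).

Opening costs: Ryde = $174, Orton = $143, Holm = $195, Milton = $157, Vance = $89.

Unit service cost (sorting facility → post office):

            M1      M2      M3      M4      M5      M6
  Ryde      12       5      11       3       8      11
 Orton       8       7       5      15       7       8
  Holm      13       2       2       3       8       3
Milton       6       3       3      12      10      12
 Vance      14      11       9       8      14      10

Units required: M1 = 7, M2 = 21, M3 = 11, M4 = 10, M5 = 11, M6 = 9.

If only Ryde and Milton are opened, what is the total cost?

Each post office is assigned to its cheapest site among the open ones.
{Ryde, Milton}: M1→Milton 6·7=42, M2→Milton 3·21=63, M3→Milton 3·11=33, M4→Ryde 3·10=30, M5→Ryde 8·11=88, M6→Ryde 11·9=99. Service 355; fixed 331; total 686.

Total cost: 686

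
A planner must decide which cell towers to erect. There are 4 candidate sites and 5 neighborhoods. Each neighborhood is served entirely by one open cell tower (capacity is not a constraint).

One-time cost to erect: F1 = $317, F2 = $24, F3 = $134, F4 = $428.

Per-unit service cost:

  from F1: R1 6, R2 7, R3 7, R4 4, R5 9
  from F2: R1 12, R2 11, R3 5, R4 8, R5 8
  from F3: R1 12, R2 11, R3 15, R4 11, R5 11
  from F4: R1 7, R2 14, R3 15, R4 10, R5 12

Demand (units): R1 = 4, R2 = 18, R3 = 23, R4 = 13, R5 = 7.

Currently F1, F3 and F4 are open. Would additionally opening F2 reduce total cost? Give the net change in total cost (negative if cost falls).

Yes — net change −29 (cost falls by 29).

Current service cost with {F1, F3, F4}: 426.
Adding F2: each neighborhood re-picks its cheapest; new service cost 373, saving 53.
Extra fixed cost: 24. Net change = 24 − 53 = -29.
(Totals: 1305 → 1276.)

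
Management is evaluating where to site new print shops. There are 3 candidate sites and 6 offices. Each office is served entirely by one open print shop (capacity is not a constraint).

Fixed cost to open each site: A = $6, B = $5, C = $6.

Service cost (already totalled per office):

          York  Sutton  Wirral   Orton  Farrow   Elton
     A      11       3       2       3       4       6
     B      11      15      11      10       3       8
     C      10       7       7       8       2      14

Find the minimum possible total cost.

For any fixed open set, each office goes to its cheapest open site; total = fixed + service.
{A}: York→A 11, Sutton→A 3, Wirral→A 2, Orton→A 3, Farrow→A 4, Elton→A 6. Service 29; fixed 6; total 35.
{A, C}: York→C 10, Sutton→A 3, Wirral→A 2, Orton→A 3, Farrow→C 2, Elton→A 6. Service 26; fixed 12; total 38.
{A, B}: service 28 + fixed 11 = 39
{A, B, C}: service 26 + fixed 17 = 43
(All 7 nonempty subsets were checked; A only is lowest.)

Minimum total cost: 35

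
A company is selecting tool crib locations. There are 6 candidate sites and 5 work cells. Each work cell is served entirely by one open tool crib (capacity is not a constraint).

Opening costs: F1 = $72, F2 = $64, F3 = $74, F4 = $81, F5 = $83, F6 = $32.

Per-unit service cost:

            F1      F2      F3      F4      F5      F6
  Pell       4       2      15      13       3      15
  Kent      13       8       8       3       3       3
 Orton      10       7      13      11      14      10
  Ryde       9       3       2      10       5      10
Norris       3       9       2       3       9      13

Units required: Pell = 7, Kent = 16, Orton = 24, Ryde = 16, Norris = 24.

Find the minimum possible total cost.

Minimum total cost: 480

For any fixed open set, each work cell goes to its cheapest open site; total = fixed + service.
{F2, F3, F6}: Pell→F2 2·7=14, Kent→F6 3·16=48, Orton→F2 7·24=168, Ryde→F3 2·16=32, Norris→F3 2·24=48. Service 310; fixed 170; total 480.
{F2, F4}: Pell→F2 2·7=14, Kent→F4 3·16=48, Orton→F2 7·24=168, Ryde→F2 3·16=48, Norris→F4 3·24=72. Service 350; fixed 145; total 495.
{F1, F2, F6}: Pell→F2 2·7=14, Kent→F6 3·16=48, Orton→F2 7·24=168, Ryde→F2 3·16=48, Norris→F1 3·24=72. Service 350; fixed 168; total 518.
{F1, F2, F3, F4, F5, F6}: service 310 + fixed 406 = 716
No other subset beats 480.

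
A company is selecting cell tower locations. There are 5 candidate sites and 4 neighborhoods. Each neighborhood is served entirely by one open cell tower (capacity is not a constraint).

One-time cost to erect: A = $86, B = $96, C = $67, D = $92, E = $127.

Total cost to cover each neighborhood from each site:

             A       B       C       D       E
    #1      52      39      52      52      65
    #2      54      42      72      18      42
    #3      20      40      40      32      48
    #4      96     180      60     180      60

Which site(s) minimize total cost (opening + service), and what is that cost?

Open C only; minimum total cost 291.

For any fixed open set, each neighborhood goes to its cheapest open site; total = fixed + service.
{C}: #1→C 52, #2→C 72, #3→C 40, #4→C 60. Service 224; fixed 67; total 291.
{A}: service 222 + fixed 86 = 308
{C, D}: service 162 + fixed 159 = 321
{A, B, C, D, E}: service 137 + fixed 468 = 605
No other subset beats 291.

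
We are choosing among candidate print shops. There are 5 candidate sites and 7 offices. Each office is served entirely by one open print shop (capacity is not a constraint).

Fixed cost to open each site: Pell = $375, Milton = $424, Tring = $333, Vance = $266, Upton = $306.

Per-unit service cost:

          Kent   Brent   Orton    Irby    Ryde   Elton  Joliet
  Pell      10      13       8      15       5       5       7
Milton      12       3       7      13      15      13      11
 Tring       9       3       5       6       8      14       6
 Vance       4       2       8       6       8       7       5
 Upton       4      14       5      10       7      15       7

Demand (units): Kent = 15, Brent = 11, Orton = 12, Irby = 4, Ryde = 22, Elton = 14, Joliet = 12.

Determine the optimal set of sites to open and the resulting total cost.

For any fixed open set, each office goes to its cheapest open site; total = fixed + service.
{Vance}: Kent→Vance 4·15=60, Brent→Vance 2·11=22, Orton→Vance 8·12=96, Irby→Vance 6·4=24, Ryde→Vance 8·22=176, Elton→Vance 7·14=98, Joliet→Vance 5·12=60. Service 536; fixed 266; total 802.
{Tring}: service 696 + fixed 333 = 1029
{Vance, Upton}: service 478 + fixed 572 = 1050
{Pell, Milton, Tring, Vance, Upton}: service 406 + fixed 1704 = 2110
No other subset beats 802.

Open Vance only; minimum total cost 802.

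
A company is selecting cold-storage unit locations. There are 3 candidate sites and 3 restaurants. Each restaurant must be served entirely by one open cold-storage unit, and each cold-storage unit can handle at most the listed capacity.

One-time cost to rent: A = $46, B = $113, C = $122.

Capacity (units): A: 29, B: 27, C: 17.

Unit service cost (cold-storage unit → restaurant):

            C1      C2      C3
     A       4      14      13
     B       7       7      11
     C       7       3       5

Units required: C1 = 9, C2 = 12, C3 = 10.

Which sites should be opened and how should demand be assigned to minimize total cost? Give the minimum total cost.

Minimum total cost: 370

Open {A, C}: C1→A 4·9=36, C2→C 3·12=36, C3→A 13·10=130.
Loads: A carries 19/29, C carries 12/17. Service 202; fixed 168; total 370.
Next best feasible plan costs 389.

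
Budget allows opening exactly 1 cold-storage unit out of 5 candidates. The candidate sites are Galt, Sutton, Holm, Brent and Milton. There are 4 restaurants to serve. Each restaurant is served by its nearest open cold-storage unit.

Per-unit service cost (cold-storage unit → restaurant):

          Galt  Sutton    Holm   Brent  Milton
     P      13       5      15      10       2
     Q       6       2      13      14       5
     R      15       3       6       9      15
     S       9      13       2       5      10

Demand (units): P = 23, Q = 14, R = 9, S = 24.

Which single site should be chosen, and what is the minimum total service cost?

With exactly 1 open, each restaurant uses its cheapest among the chosen.
{Sutton}: P→Sutton 5·23=115, Q→Sutton 2·14=28, R→Sutton 3·9=27, S→Sutton 13·24=312. Service cost 482.
{Milton}: service cost 491
{Brent}: service cost 627
Among all 5 size-1 choices, {Sutton} is lowest.

Choose Sutton only; total service cost 482.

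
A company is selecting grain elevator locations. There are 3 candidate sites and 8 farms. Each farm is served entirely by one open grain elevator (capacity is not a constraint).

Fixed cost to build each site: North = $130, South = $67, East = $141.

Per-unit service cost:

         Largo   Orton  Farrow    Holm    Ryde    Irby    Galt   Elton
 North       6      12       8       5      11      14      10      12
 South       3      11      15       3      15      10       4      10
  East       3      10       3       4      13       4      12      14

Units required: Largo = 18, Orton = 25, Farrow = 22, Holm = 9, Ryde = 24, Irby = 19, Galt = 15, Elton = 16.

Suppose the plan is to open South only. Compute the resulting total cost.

Total cost: 1523

Each farm is assigned to its cheapest site among the open ones.
{South}: Largo→South 3·18=54, Orton→South 11·25=275, Farrow→South 15·22=330, Holm→South 3·9=27, Ryde→South 15·24=360, Irby→South 10·19=190, Galt→South 4·15=60, Elton→South 10·16=160. Service 1456; fixed 67; total 1523.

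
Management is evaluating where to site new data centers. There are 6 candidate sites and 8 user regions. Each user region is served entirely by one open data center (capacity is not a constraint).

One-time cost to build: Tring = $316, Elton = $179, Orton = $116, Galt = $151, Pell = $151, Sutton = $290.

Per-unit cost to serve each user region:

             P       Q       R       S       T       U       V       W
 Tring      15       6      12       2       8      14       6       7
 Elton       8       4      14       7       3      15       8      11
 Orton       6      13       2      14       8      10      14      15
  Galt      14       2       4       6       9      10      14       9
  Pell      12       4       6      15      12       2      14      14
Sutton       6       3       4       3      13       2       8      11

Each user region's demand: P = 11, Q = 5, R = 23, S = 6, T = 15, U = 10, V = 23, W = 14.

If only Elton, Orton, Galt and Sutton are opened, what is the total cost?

Total cost: 1251

Each user region is assigned to its cheapest site among the open ones.
{Elton, Orton, Galt, Sutton}: P→Orton 6·11=66, Q→Galt 2·5=10, R→Orton 2·23=46, S→Sutton 3·6=18, T→Elton 3·15=45, U→Sutton 2·10=20, V→Elton 8·23=184, W→Galt 9·14=126. Service 515; fixed 736; total 1251.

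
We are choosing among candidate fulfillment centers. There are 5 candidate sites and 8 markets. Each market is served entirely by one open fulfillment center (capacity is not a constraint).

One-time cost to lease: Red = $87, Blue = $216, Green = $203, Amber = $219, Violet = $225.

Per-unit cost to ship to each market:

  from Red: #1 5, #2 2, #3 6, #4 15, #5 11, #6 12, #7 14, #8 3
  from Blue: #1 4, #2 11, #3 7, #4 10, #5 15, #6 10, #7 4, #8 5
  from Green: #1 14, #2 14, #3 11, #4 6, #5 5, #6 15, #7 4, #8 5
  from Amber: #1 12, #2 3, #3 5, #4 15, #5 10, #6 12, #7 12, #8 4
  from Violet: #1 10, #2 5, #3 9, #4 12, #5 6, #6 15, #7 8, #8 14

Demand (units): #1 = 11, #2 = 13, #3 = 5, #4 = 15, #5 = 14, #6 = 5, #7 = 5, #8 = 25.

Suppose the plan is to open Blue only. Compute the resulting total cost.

Each market is assigned to its cheapest site among the open ones.
{Blue}: #1→Blue 4·11=44, #2→Blue 11·13=143, #3→Blue 7·5=35, #4→Blue 10·15=150, #5→Blue 15·14=210, #6→Blue 10·5=50, #7→Blue 4·5=20, #8→Blue 5·25=125. Service 777; fixed 216; total 993.

Total cost: 993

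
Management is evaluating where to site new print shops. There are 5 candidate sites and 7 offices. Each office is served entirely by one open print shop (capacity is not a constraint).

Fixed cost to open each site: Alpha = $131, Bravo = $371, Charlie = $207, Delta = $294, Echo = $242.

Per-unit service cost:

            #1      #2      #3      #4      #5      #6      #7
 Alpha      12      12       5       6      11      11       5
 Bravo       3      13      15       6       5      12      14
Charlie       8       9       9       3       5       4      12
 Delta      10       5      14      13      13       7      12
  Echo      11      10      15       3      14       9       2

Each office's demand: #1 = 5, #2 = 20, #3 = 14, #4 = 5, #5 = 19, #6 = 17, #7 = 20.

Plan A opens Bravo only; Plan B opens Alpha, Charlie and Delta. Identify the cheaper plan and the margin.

Plan B is cheaper by 345.

Plan A: {Bravo}: #1→Bravo 3·5=15, #2→Bravo 13·20=260, #3→Bravo 15·14=210, #4→Bravo 6·5=30, #5→Bravo 5·19=95, #6→Bravo 12·17=204, #7→Bravo 14·20=280. Service 1094; fixed 371; total 1465.
Plan B: {Alpha, Charlie, Delta}: #1→Charlie 8·5=40, #2→Delta 5·20=100, #3→Alpha 5·14=70, #4→Charlie 3·5=15, #5→Charlie 5·19=95, #6→Charlie 4·17=68, #7→Alpha 5·20=100. Service 488; fixed 632; total 1120.
Difference: |1465 − 1120| = 345.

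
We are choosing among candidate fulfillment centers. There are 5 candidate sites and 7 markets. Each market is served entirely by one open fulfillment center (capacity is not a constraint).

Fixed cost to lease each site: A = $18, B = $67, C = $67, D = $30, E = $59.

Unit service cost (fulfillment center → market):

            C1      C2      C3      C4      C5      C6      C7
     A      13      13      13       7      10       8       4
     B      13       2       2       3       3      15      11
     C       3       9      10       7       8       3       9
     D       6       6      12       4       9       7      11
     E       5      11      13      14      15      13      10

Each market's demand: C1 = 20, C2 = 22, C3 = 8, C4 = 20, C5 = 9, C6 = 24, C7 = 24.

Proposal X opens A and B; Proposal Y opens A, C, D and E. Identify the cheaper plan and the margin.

Proposal Y is cheaper by 14.

Proposal X: {A, B}: C1→A 13·20=260, C2→B 2·22=44, C3→B 2·8=16, C4→B 3·20=60, C5→B 3·9=27, C6→A 8·24=192, C7→A 4·24=96. Service 695; fixed 85; total 780.
Proposal Y: {A, C, D, E}: C1→C 3·20=60, C2→D 6·22=132, C3→C 10·8=80, C4→D 4·20=80, C5→C 8·9=72, C6→C 3·24=72, C7→A 4·24=96. Service 592; fixed 174; total 766.
Difference: |780 − 766| = 14.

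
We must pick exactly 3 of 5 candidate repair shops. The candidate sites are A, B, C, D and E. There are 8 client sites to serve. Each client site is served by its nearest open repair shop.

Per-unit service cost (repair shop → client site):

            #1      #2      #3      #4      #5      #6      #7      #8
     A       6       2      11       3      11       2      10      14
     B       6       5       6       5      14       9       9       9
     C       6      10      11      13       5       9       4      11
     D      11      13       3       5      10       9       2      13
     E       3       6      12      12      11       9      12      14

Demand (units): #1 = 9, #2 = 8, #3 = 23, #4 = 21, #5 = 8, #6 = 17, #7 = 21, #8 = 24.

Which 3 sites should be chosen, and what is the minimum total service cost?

With exactly 3 open, each client site uses its cheapest among the chosen.
{A, B, D}: #1→A 6·9=54, #2→A 2·8=16, #3→D 3·23=69, #4→A 3·21=63, #5→D 10·8=80, #6→A 2·17=34, #7→D 2·21=42, #8→B 9·24=216. Service cost 574.
{A, C, D}: service cost 582
{A, D, E}: service cost 643
Among all 10 size-3 choices, {A, B, D} is lowest.

Choose A, B and D; total service cost 574.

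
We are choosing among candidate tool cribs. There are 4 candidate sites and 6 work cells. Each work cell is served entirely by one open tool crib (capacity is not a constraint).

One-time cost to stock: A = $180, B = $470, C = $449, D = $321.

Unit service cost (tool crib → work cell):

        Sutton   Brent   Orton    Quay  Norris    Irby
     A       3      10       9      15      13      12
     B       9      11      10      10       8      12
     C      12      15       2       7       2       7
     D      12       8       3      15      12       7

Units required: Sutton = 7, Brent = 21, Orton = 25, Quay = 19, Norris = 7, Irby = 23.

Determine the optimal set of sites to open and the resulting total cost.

Open D only; minimum total cost 1178.

For any fixed open set, each work cell goes to its cheapest open site; total = fixed + service.
{D}: Sutton→D 12·7=84, Brent→D 8·21=168, Orton→D 3·25=75, Quay→D 15·19=285, Norris→D 12·7=84, Irby→D 7·23=161. Service 857; fixed 321; total 1178.
{C}: service 757 + fixed 449 = 1206
{A, C}: Sutton→A 3·7=21, Brent→A 10·21=210, Orton→C 2·25=50, Quay→C 7·19=133, Norris→C 2·7=14, Irby→C 7·23=161. Service 589; fixed 629; total 1218.
{A, B, C, D}: service 547 + fixed 1420 = 1967
No other subset beats 1178.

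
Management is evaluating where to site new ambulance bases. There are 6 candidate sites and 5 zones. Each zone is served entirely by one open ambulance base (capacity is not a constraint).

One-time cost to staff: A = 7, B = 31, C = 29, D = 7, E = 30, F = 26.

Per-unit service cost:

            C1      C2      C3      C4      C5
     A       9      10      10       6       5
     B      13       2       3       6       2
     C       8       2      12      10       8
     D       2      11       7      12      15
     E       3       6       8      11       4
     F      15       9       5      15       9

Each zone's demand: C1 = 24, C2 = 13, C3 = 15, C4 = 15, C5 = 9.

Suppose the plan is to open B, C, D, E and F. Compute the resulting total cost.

Each zone is assigned to its cheapest site among the open ones.
{B, C, D, E, F}: C1→D 2·24=48, C2→B 2·13=26, C3→B 3·15=45, C4→B 6·15=90, C5→B 2·9=18. Service 227; fixed 123; total 350.

Total cost: 350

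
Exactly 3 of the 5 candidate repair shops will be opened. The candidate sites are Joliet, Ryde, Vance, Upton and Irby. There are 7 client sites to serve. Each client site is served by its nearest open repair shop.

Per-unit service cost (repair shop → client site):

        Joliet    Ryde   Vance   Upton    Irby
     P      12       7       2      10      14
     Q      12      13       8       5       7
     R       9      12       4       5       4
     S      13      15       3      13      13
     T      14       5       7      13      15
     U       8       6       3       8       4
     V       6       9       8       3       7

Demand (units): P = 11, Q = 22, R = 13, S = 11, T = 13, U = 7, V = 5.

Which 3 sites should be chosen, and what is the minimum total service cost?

With exactly 3 open, each client site uses its cheapest among the chosen.
{Ryde, Vance, Upton}: P→Vance 2·11=22, Q→Upton 5·22=110, R→Vance 4·13=52, S→Vance 3·11=33, T→Ryde 5·13=65, U→Vance 3·7=21, V→Upton 3·5=15. Service cost 318.
{Joliet, Vance, Upton}: service cost 344
{Vance, Upton, Irby}: service cost 344
Among all 10 size-3 choices, {Ryde, Vance, Upton} is lowest.

Choose Ryde, Vance and Upton; total service cost 318.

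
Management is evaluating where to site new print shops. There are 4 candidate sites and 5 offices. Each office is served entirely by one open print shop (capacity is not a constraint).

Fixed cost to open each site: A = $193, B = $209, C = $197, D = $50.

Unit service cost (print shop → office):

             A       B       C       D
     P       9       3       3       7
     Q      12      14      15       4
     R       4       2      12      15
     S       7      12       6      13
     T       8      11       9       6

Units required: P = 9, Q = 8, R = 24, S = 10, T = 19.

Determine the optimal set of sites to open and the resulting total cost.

Open B and D; minimum total cost 600.

For any fixed open set, each office goes to its cheapest open site; total = fixed + service.
{B, D}: P→B 3·9=27, Q→D 4·8=32, R→B 2·24=48, S→B 12·10=120, T→D 6·19=114. Service 341; fixed 259; total 600.
{A, D}: service 375 + fixed 243 = 618
{A}: P→A 9·9=81, Q→A 12·8=96, R→A 4·24=96, S→A 7·10=70, T→A 8·19=152. Service 495; fixed 193; total 688.
{A, B, C, D}: service 281 + fixed 649 = 930
(All 15 nonempty subsets were checked; B and D is lowest.)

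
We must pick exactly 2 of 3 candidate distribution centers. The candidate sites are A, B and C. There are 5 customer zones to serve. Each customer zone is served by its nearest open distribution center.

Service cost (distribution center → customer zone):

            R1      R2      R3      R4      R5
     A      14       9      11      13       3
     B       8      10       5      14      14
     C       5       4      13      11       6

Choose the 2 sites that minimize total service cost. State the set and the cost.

With exactly 2 open, each customer zone uses its cheapest among the chosen.
{B, C}: R1→C 5, R2→C 4, R3→B 5, R4→C 11, R5→C 6. Service cost 31.
{A, C}: service cost 34
{A, B}: service cost 38
Among all 3 size-2 choices, {B, C} is lowest.

Choose B and C; total service cost 31.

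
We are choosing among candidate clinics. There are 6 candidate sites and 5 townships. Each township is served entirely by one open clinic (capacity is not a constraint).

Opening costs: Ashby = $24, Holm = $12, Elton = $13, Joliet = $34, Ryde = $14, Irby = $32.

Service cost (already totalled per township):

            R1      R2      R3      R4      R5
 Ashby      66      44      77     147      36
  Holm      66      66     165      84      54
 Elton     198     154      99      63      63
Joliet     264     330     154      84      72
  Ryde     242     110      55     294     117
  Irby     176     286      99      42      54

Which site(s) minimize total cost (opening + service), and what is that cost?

For any fixed open set, each township goes to its cheapest open site; total = fixed + service.
{Ashby, Ryde, Irby}: R1→Ashby 66, R2→Ashby 44, R3→Ryde 55, R4→Irby 42, R5→Ashby 36. Service 243; fixed 70; total 313.
{Ashby, Elton, Ryde}: service 264 + fixed 51 = 315
{Ashby, Irby}: service 265 + fixed 56 = 321
{Ashby, Holm, Elton, Joliet, Ryde, Irby}: R1→Ashby 66, R2→Ashby 44, R3→Ryde 55, R4→Irby 42, R5→Ashby 36. Service 243; fixed 129; total 372.
No other subset beats 313.

Open Ashby, Ryde and Irby; minimum total cost 313.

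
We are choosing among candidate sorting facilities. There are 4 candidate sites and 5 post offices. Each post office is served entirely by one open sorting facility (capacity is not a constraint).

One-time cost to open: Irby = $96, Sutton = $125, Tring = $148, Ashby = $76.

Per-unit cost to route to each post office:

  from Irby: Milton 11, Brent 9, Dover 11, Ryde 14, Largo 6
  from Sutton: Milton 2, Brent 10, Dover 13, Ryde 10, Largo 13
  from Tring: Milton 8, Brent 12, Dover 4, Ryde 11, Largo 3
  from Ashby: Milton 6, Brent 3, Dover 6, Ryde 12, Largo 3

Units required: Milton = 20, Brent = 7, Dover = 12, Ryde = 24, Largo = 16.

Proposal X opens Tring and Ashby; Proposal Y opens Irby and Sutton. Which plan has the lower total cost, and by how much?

Proposal X: {Tring, Ashby}: Milton→Ashby 6·20=120, Brent→Ashby 3·7=21, Dover→Tring 4·12=48, Ryde→Tring 11·24=264, Largo→Tring 3·16=48. Service 501; fixed 224; total 725.
Proposal Y: {Irby, Sutton}: Milton→Sutton 2·20=40, Brent→Irby 9·7=63, Dover→Irby 11·12=132, Ryde→Sutton 10·24=240, Largo→Irby 6·16=96. Service 571; fixed 221; total 792.
Difference: |725 − 792| = 67.

Proposal X is cheaper by 67.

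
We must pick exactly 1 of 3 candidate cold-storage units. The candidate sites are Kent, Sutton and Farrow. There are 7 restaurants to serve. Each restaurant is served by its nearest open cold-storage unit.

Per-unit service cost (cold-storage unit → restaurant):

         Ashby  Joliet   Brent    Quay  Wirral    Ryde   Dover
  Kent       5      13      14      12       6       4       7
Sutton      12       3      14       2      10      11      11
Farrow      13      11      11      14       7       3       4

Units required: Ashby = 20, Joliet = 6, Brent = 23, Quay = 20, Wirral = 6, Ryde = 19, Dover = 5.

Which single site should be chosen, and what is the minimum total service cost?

Choose Kent only; total service cost 887.

With exactly 1 open, each restaurant uses its cheapest among the chosen.
{Kent}: Ashby→Kent 5·20=100, Joliet→Kent 13·6=78, Brent→Kent 14·23=322, Quay→Kent 12·20=240, Wirral→Kent 6·6=36, Ryde→Kent 4·19=76, Dover→Kent 7·5=35. Service cost 887.
{Sutton}: service cost 944
{Farrow}: service cost 978
Among all 3 size-1 choices, {Kent} is lowest.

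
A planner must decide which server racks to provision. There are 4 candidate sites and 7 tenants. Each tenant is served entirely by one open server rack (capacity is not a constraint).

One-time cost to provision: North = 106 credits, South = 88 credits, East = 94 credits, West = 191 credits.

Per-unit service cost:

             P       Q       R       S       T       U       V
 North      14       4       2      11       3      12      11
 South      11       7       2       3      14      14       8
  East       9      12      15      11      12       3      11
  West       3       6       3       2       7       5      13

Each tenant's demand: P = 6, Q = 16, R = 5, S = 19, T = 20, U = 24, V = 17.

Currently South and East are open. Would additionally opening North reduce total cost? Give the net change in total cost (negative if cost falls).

Yes — net change −122 (cost falls by 122).

Current service cost with {South, East}: 681.
Adding North: each tenant re-picks its cheapest; new service cost 453, saving 228.
Extra fixed cost: 106. Net change = 106 − 228 = -122.
(Totals: 863 → 741.)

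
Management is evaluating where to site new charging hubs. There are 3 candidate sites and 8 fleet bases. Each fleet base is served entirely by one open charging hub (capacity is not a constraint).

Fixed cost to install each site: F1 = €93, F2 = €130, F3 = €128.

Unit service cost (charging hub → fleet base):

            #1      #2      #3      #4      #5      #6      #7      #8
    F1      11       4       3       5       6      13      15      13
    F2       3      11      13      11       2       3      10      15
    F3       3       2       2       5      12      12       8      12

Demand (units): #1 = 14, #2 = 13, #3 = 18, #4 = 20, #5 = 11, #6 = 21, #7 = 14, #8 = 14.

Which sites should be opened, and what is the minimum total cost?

For any fixed open set, each fleet base goes to its cheapest open site; total = fixed + service.
{F2, F3}: #1→F2 3·14=42, #2→F3 2·13=26, #3→F3 2·18=36, #4→F3 5·20=100, #5→F2 2·11=22, #6→F2 3·21=63, #7→F3 8·14=112, #8→F3 12·14=168. Service 569; fixed 258; total 827.
{F1, F2}: service 655 + fixed 223 = 878
{F1, F2, F3}: #1→F2 3·14=42, #2→F3 2·13=26, #3→F3 2·18=36, #4→F1 5·20=100, #5→F2 2·11=22, #6→F2 3·21=63, #7→F3 8·14=112, #8→F3 12·14=168. Service 569; fixed 351; total 920.
{F1}: #1→F1 11·14=154, #2→F1 4·13=52, #3→F1 3·18=54, #4→F1 5·20=100, #5→F1 6·11=66, #6→F1 13·21=273, #7→F1 15·14=210, #8→F1 13·14=182. Service 1091; fixed 93; total 1184.
(All 7 nonempty subsets were checked; F2 and F3 is lowest.)

Open F2 and F3; minimum total cost 827.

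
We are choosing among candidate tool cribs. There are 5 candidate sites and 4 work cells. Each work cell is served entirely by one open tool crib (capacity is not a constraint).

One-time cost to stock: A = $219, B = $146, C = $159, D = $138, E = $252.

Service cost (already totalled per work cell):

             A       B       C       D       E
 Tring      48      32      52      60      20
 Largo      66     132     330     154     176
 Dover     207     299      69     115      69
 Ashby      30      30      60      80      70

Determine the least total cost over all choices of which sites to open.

For any fixed open set, each work cell goes to its cheapest open site; total = fixed + service.
{D}: Tring→D 60, Largo→D 154, Dover→D 115, Ashby→D 80. Service 409; fixed 138; total 547.
{B, C}: service 263 + fixed 305 = 568
{A}: Tring→A 48, Largo→A 66, Dover→A 207, Ashby→A 30. Service 351; fixed 219; total 570.
{A, B, C, D, E}: Tring→E 20, Largo→A 66, Dover→C 69, Ashby→A 30. Service 185; fixed 914; total 1099.
No other subset beats 547.

Minimum total cost: 547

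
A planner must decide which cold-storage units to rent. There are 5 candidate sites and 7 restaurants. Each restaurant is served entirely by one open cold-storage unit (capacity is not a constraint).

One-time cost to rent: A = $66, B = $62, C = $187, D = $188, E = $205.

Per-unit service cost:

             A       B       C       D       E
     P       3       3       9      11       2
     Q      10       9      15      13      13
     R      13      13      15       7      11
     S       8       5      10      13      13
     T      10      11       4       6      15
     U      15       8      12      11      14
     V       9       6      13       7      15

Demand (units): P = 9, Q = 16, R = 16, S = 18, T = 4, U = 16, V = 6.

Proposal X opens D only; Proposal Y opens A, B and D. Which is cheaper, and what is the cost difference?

Proposal Y is cheaper by 206.

Proposal X: {D}: P→D 11·9=99, Q→D 13·16=208, R→D 7·16=112, S→D 13·18=234, T→D 6·4=24, U→D 11·16=176, V→D 7·6=42. Service 895; fixed 188; total 1083.
Proposal Y: {A, B, D}: P→A 3·9=27, Q→B 9·16=144, R→D 7·16=112, S→B 5·18=90, T→D 6·4=24, U→B 8·16=128, V→B 6·6=36. Service 561; fixed 316; total 877.
Difference: |1083 − 877| = 206.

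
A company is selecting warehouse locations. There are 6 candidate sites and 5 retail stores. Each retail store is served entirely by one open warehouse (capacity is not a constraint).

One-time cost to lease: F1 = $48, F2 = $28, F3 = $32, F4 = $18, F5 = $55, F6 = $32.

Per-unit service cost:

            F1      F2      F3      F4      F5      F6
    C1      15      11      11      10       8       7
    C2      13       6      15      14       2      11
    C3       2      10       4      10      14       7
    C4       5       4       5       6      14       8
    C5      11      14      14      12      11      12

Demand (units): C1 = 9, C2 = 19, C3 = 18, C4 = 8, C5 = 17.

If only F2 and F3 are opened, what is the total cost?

Each retail store is assigned to its cheapest site among the open ones.
{F2, F3}: C1→F2 11·9=99, C2→F2 6·19=114, C3→F3 4·18=72, C4→F2 4·8=32, C5→F2 14·17=238. Service 555; fixed 60; total 615.

Total cost: 615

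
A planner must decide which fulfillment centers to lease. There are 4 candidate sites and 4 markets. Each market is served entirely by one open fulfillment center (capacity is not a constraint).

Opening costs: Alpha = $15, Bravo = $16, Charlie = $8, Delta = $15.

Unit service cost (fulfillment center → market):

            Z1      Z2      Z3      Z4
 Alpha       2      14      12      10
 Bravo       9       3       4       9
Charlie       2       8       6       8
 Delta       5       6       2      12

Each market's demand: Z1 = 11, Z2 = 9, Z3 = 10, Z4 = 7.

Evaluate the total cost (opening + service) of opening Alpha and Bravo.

Each market is assigned to its cheapest site among the open ones.
{Alpha, Bravo}: Z1→Alpha 2·11=22, Z2→Bravo 3·9=27, Z3→Bravo 4·10=40, Z4→Bravo 9·7=63. Service 152; fixed 31; total 183.

Total cost: 183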